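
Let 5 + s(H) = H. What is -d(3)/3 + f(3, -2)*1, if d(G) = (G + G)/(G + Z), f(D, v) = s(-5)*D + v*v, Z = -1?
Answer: -27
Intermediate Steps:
s(H) = -5 + H
f(D, v) = v² - 10*D (f(D, v) = (-5 - 5)*D + v*v = -10*D + v² = v² - 10*D)
d(G) = 2*G/(-1 + G) (d(G) = (G + G)/(G - 1) = (2*G)/(-1 + G) = 2*G/(-1 + G))
-d(3)/3 + f(3, -2)*1 = -2*3/(-1 + 3)/3 + ((-2)² - 10*3)*1 = -2*3/2*(⅓) + (4 - 30)*1 = -2*3/2*(⅓) - 26*1 = -1*3*(⅓) - 26 = -3*⅓ - 26 = -1 - 26 = -27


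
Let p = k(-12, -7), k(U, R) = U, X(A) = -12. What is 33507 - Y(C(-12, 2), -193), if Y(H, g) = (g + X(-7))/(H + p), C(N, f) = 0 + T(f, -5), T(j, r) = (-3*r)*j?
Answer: 603331/18 ≈ 33518.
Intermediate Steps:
p = -12
T(j, r) = -3*j*r
C(N, f) = 15*f (C(N, f) = 0 - 3*f*(-5) = 0 + 15*f = 15*f)
Y(H, g) = (-12 + g)/(-12 + H) (Y(H, g) = (g - 12)/(H - 12) = (-12 + g)/(-12 + H))
33507 - Y(C(-12, 2), -193) = 33507 - (-12 - 193)/(-12 + 15*2) = 33507 - (-205)/(-12 + 30) = 33507 - (-205)/18 = 33507 - 1*(-205/18) = 33507 + 205/18 = 603331/18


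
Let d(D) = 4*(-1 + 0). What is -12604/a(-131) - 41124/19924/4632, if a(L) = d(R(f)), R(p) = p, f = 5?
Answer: 24233278837/7690664 ≈ 3151.0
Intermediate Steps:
d(D) = -4 (d(D) = 4*(-1) = -4)
a(L) = -4
-12604/a(-131) - 41124/19924/4632 = -12604/(-4) - 41124/19924/4632 = -12604*(-¼) - 41124*1/19924*(1/4632) = 3151 - 10281/4981*1/4632 = 3151 - 3427/7690664 = 24233278837/7690664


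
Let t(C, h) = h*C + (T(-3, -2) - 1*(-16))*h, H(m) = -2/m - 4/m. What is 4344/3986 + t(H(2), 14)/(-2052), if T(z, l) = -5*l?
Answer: 1907599/2044818 ≈ 0.93289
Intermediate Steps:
H(m) = -6/m
t(C, h) = 26*h + C*h (t(C, h) = h*C + (-5*(-2) - 1*(-16))*h = C*h + (10 + 16)*h = C*h + 26*h = 26*h + C*h)
4344/3986 + t(H(2), 14)/(-2052) = 4344/3986 + (14*(26 - 6/2))/(-2052) = 4344*(1/3986) + (14*(26 - 6*1/2))*(-1/2052) = 2172/1993 + (14*(26 - 3))*(-1/2052) = 2172/1993 + (14*23)*(-1/2052) = 2172/1993 + 322*(-1/2052) = 2172/1993 - 161/1026 = 1907599/2044818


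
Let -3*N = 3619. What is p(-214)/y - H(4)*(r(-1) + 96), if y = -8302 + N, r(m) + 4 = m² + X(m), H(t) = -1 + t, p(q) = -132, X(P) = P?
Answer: -7872504/28525 ≈ -275.99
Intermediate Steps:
N = -3619/3 (N = -⅓*3619 = -3619/3 ≈ -1206.3)
r(m) = -4 + m + m² (r(m) = -4 + (m² + m) = -4 + (m + m²) = -4 + m + m²)
y = -28525/3 (y = -8302 - 3619/3 = -28525/3 ≈ -9508.3)
p(-214)/y - H(4)*(r(-1) + 96) = -132/(-28525/3) - (-1 + 4)*((-4 - 1 + (-1)²) + 96) = -132*(-3/28525) - 3*((-4 - 1 + 1) + 96) = 396/28525 - 3*(-4 + 96) = 396/28525 - 3*92 = 396/28525 - 1*276 = 396/28525 - 276 = -7872504/28525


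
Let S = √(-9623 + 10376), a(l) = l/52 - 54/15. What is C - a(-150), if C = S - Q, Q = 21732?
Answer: -2824317/130 + √753 ≈ -21698.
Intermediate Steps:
a(l) = -18/5 + l/52 (a(l) = l*(1/52) - 54*1/15 = l/52 - 18/5 = -18/5 + l/52)
S = √753 ≈ 27.441
C = -21732 + √753 (C = √753 - 1*21732 = √753 - 21732 = -21732 + √753 ≈ -21705.)
C - a(-150) = (-21732 + √753) - (-18/5 + (1/52)*(-150)) = (-21732 + √753) - (-18/5 - 75/26) = (-21732 + √753) - 1*(-843/130) = (-21732 + √753) + 843/130 = -2824317/130 + √753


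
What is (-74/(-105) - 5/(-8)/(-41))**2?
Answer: 563920009/1186113600 ≈ 0.47544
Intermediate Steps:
(-74/(-105) - 5/(-8)/(-41))**2 = (-74*(-1/105) - 5*(-1/8)*(-1/41))**2 = (74/105 + (5/8)*(-1/41))**2 = (74/105 - 5/328)**2 = (23747/34440)**2 = 563920009/1186113600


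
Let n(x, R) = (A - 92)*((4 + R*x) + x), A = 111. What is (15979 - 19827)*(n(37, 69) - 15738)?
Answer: -129092704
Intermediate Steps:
n(x, R) = 76 + 19*x + 19*R*x (n(x, R) = (111 - 92)*((4 + R*x) + x) = 19*(4 + x + R*x) = 76 + 19*x + 19*R*x)
(15979 - 19827)*(n(37, 69) - 15738) = (15979 - 19827)*((76 + 19*37 + 19*69*37) - 15738) = -3848*((76 + 703 + 48507) - 15738) = -3848*(49286 - 15738) = -3848*33548 = -129092704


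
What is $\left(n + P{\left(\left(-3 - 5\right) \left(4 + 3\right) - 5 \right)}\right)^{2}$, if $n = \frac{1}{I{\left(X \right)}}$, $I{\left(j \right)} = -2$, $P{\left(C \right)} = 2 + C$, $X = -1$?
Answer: $\frac{14161}{4} \approx 3540.3$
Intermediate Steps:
$n = - \frac{1}{2}$ ($n = \frac{1}{-2} = - \frac{1}{2} \approx -0.5$)
$\left(n + P{\left(\left(-3 - 5\right) \left(4 + 3\right) - 5 \right)}\right)^{2} = \left(- \frac{1}{2} + \left(2 + \left(\left(-3 - 5\right) \left(4 + 3\right) - 5\right)\right)\right)^{2} = \left(- \frac{1}{2} + \left(2 - 61\right)\right)^{2} = \left(- \frac{1}{2} - 59\right)^{2} = \left(- \frac{119}{2}\right)^{2} = \frac{14161}{4}$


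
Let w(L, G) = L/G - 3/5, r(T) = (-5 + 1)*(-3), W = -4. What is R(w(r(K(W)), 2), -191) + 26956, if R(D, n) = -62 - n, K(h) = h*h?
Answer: 27085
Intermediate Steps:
K(h) = h²
r(T) = 12 (r(T) = -4*(-3) = 12)
w(L, G) = -⅗ + L/G (w(L, G) = L/G - 3*⅕ = L/G - ⅗ = -⅗ + L/G)
R(w(r(K(W)), 2), -191) + 26956 = (-62 - 1*(-191)) + 26956 = (-62 + 191) + 26956 = 129 + 26956 = 27085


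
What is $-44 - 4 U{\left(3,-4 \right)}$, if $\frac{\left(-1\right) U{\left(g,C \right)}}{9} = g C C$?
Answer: $1684$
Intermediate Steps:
$U{\left(g,C \right)} = - 9 g C^{2}$ ($U{\left(g,C \right)} = - 9 g C C = - 9 C g C = - 9 g C^{2}$)
$-44 - 4 U{\left(3,-4 \right)} = -44 - 4 \left(\left(-9\right) 3 \left(-4\right)^{2}\right) = -44 - 4 \left(\left(-9\right) 3 \cdot 16\right) = -44 - -1728 = -44 + 1728 = 1684$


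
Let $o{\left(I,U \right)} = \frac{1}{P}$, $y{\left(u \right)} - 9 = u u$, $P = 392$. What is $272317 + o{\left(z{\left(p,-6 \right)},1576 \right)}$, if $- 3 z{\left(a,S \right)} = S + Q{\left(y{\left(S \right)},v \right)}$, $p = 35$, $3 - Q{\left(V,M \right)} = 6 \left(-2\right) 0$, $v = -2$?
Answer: $\frac{106748265}{392} \approx 2.7232 \cdot 10^{5}$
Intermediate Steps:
$y{\left(u \right)} = 9 + u^{2}$ ($y{\left(u \right)} = 9 + u u = 9 + u^{2}$)
$Q{\left(V,M \right)} = 3$ ($Q{\left(V,M \right)} = 3 - 6 \left(-2\right) 0 = 3 - \left(-12\right) 0 = 3 - 0 = 3 + 0 = 3$)
$z{\left(a,S \right)} = -1 - \frac{S}{3}$ ($z{\left(a,S \right)} = - \frac{S + 3}{3} = - \frac{3 + S}{3} = -1 - \frac{S}{3}$)
$o{\left(I,U \right)} = \frac{1}{392}$
$272317 + o{\left(z{\left(p,-6 \right)},1576 \right)} = 272317 + \frac{1}{392} = \frac{106748265}{392}$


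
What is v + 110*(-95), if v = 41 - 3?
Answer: -10412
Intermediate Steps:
v = 38
v + 110*(-95) = 38 + 110*(-95) = 38 - 10450 = -10412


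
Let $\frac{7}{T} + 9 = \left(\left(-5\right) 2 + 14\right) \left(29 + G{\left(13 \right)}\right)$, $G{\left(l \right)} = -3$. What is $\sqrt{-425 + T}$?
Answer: $\frac{116 i \sqrt{285}}{95} \approx 20.614 i$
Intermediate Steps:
$T = \frac{7}{95}$ ($T = \frac{7}{-9 + \left(\left(-5\right) 2 + 14\right) \left(29 - 3\right)} = \frac{7}{-9 + \left(-10 + 14\right) 26} = \frac{7}{-9 + 4 \cdot 26} = \frac{7}{-9 + 104} = \frac{7}{95} \approx 0.073684$)
$\sqrt{-425 + T} = \sqrt{-425 + \frac{7}{95}} = \sqrt{- \frac{40368}{95}} = \frac{116 i \sqrt{285}}{95}$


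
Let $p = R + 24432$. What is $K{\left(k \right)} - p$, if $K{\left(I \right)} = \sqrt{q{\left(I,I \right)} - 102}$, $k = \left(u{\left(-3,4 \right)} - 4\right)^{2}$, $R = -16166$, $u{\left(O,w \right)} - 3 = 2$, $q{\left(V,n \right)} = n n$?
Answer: $-8266 + i \sqrt{101} \approx -8266.0 + 10.05 i$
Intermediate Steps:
$q{\left(V,n \right)} = n^{2}$
$u{\left(O,w \right)} = 5$ ($u{\left(O,w \right)} = 3 + 2 = 5$)
$k = 1$ ($k = \left(5 - 4\right)^{2} = 1^{2} = 1$)
$p = 8266$ ($p = -16166 + 24432 = 8266$)
$K{\left(I \right)} = \sqrt{-102 + I^{2}}$ ($K{\left(I \right)} = \sqrt{I^{2} - 102} = \sqrt{-102 + I^{2}}$)
$K{\left(k \right)} - p = \sqrt{-102 + 1^{2}} - 8266 = \sqrt{-102 + 1} - 8266 = \sqrt{-101} - 8266 = i \sqrt{101} - 8266 = -8266 + i \sqrt{101}$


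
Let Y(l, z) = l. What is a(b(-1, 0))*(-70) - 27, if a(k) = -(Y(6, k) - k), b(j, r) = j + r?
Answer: 463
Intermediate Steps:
a(k) = -6 + k (a(k) = -(6 - k) = -6 + k)
a(b(-1, 0))*(-70) - 27 = (-6 + (-1 + 0))*(-70) - 27 = (-6 - 1)*(-70) - 27 = -7*(-70) - 27 = 490 - 27 = 463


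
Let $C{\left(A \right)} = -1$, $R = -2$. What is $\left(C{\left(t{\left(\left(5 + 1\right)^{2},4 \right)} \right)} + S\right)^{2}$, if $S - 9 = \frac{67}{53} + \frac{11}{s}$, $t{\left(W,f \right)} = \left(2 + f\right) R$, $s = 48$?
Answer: $\frac{583270801}{6471936} \approx 90.123$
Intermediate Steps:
$t{\left(W,f \right)} = -4 - 2 f$ ($t{\left(W,f \right)} = \left(2 + f\right) \left(-2\right) = -4 - 2 f$)
$S = \frac{26695}{2544}$ ($S = 9 + \left(\frac{67}{53} + \frac{11}{48}\right) = 9 + \frac{3799}{2544} = \frac{26695}{2544} \approx 10.493$)
$\left(C{\left(t{\left(\left(5 + 1\right)^{2},4 \right)} \right)} + S\right)^{2} = \left(-1 + \frac{26695}{2544}\right)^{2} = \left(\frac{24151}{2544}\right)^{2} = \frac{583270801}{6471936}$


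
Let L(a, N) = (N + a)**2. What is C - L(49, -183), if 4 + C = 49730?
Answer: 31770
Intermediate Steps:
C = 49726 (C = -4 + 49730 = 49726)
C - L(49, -183) = 49726 - (-183 + 49)**2 = 49726 - 1*(-134)**2 = 49726 - 1*17956 = 49726 - 17956 = 31770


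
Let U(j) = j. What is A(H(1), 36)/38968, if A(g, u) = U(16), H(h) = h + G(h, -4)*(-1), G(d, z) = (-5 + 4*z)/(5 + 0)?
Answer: 2/4871 ≈ 0.00041059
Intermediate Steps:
G(d, z) = -1 + 4*z/5 (G(d, z) = (-5 + 4*z)/5 = (-5 + 4*z)*(1/5) = -1 + 4*z/5)
H(h) = 21/5 + h (H(h) = h + (-1 + (4/5)*(-4))*(-1) = h + (-1 - 16/5)*(-1) = h - 21/5*(-1) = h + 21/5 = 21/5 + h)
A(g, u) = 16
A(H(1), 36)/38968 = 16/38968 = 16*(1/38968) = 2/4871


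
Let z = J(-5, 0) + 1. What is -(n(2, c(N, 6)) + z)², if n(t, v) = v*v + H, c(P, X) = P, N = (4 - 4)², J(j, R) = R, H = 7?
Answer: -64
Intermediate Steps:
N = 0 (N = 0² = 0)
n(t, v) = 7 + v² (n(t, v) = v*v + 7 = v² + 7 = 7 + v²)
z = 1 (z = 0 + 1 = 1)
-(n(2, c(N, 6)) + z)² = -((7 + 0²) + 1)² = -((7 + 0) + 1)² = -(7 + 1)² = -1*8² = -1*64 = -64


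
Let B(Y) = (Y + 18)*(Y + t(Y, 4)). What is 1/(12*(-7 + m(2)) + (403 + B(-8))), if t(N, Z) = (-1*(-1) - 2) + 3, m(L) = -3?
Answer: 1/223 ≈ 0.0044843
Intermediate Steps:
t(N, Z) = 2 (t(N, Z) = (1 - 2) + 3 = -1 + 3 = 2)
B(Y) = (2 + Y)*(18 + Y) (B(Y) = (Y + 18)*(Y + 2) = (18 + Y)*(2 + Y) = (2 + Y)*(18 + Y))
1/(12*(-7 + m(2)) + (403 + B(-8))) = 1/(12*(-7 - 3) + (403 + (36 + (-8)**2 + 20*(-8)))) = 1/(12*(-10) + (403 + (36 + 64 - 160))) = 1/(-120 + (403 - 60)) = 1/(-120 + 343) = 1/223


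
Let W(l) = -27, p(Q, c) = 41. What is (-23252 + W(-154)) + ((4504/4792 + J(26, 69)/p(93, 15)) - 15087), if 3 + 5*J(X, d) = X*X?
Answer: -4710634428/122795 ≈ -38362.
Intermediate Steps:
J(X, d) = -⅗ + X²/5 (J(X, d) = -⅗ + (X*X)/5 = -⅗ + X²/5)
(-23252 + W(-154)) + ((4504/4792 + J(26, 69)/p(93, 15)) - 15087) = (-23252 - 27) + ((4504/4792 + (-⅗ + (⅕)*26²)/41) - 15087) = -23279 + ((4504*(1/4792) + (-⅗ + (⅕)*676)*(1/41)) - 15087) = -23279 + ((563/599 + (-⅗ + 676/5)*(1/41)) - 15087) = -23279 + ((563/599 + (673/5)*(1/41)) - 15087) = -23279 + ((563/599 + 673/205) - 15087) = -23279 + (518542/122795 - 15087) = -23279 - 1852089623/122795 = -4710634428/122795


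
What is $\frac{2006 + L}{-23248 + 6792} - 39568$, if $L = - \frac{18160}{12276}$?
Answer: $- \frac{999163607713}{25251732} \approx -39568.0$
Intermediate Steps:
$L = - \frac{4540}{3069}$ ($L = \left(-18160\right) \frac{1}{12276} = - \frac{4540}{3069} \approx -1.4793$)
$\frac{2006 + L}{-23248 + 6792} - 39568 = \frac{2006 - \frac{4540}{3069}}{-23248 + 6792} - 39568 = \frac{6151874}{3069 \left(-16456\right)} - 39568 = \frac{6151874}{3069} \left(- \frac{1}{16456}\right) - 39568 = - \frac{3075937}{25251732} - 39568 = - \frac{999163607713}{25251732}$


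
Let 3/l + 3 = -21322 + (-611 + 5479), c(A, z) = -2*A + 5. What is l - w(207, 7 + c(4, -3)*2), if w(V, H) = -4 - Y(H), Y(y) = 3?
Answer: 115196/16457 ≈ 6.9998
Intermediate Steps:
c(A, z) = 5 - 2*A
w(V, H) = -7 (w(V, H) = -4 - 1*3 = -4 - 3 = -7)
l = -3/16457 (l = 3/(-3 + (-21322 + (-611 + 5479))) = 3/(-3 + (-21322 + 4868)) = 3/(-3 - 16454) = 3/(-16457) = 3*(-1/16457) = -3/16457 ≈ -0.00018229)
l - w(207, 7 + c(4, -3)*2) = -3/16457 - 1*(-7) = -3/16457 + 7 = 115196/16457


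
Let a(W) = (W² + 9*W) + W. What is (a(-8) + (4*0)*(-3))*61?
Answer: -976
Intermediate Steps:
a(W) = W² + 10*W
(a(-8) + (4*0)*(-3))*61 = (-8*(10 - 8) + (4*0)*(-3))*61 = (-8*2 + 0*(-3))*61 = (-16 + 0)*61 = -16*61 = -976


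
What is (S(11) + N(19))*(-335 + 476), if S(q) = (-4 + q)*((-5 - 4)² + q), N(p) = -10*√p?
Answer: 90804 - 1410*√19 ≈ 84658.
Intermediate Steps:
S(q) = (-4 + q)*(81 + q) (S(q) = (-4 + q)*((-9)² + q) = (-4 + q)*(81 + q))
(S(11) + N(19))*(-335 + 476) = ((-324 + 11² + 77*11) - 10*√19)*(-335 + 476) = ((-324 + 121 + 847) - 10*√19)*141 = (644 - 10*√19)*141 = 90804 - 1410*√19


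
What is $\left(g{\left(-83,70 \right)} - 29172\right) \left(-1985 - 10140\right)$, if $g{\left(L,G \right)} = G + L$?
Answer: $353868125$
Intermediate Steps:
$\left(g{\left(-83,70 \right)} - 29172\right) \left(-1985 - 10140\right) = \left(\left(70 - 83\right) - 29172\right) \left(-1985 - 10140\right) = \left(-13 - 29172\right) \left(-12125\right) = \left(-29185\right) \left(-12125\right) = 353868125$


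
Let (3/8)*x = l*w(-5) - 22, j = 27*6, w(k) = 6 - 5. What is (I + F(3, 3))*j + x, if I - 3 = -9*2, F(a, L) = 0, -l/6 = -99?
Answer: -2714/3 ≈ -904.67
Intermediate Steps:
l = 594 (l = -6*(-99) = 594)
w(k) = 1
j = 162
I = -15 (I = 3 - 9*2 = 3 - 18 = -15)
x = 4576/3 (x = 8*(594*1 - 22)/3 = 8*(594 - 22)/3 = (8/3)*572 = 4576/3 ≈ 1525.3)
(I + F(3, 3))*j + x = (-15 + 0)*162 + 4576/3 = -15*162 + 4576/3 = -2430 + 4576/3 = -2714/3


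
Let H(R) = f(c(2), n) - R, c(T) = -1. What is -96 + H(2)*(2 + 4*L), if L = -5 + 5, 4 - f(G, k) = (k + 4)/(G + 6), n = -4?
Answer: -92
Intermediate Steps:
f(G, k) = 4 - (4 + k)/(6 + G) (f(G, k) = 4 - (k + 4)/(G + 6) = 4 - (4 + k)/(6 + G))
L = 0
H(R) = 4 - R (H(R) = (20 - 1*(-4) + 4*(-1))/(6 - 1) - R = (20 + 4 - 4)/5 - R = (1/5)*20 - R = 4 - R)
-96 + H(2)*(2 + 4*L) = -96 + (4 - 1*2)*(2 + 4*0) = -96 + (4 - 2)*(2 + 0) = -96 + 2*2 = -96 + 4 = -92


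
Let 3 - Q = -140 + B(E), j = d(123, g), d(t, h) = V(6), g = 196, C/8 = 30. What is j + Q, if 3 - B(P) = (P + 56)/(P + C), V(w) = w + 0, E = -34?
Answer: 15049/103 ≈ 146.11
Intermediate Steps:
C = 240 (C = 8*30 = 240)
V(w) = w
d(t, h) = 6
j = 6
B(P) = 3 - (56 + P)/(240 + P) (B(P) = 3 - (P + 56)/(P + 240) = 3 - (56 + P)/(240 + P))
Q = 14431/103 (Q = 3 - (-140 + 2*(332 - 34)/(240 - 34)) = 3 - (-140 + 2*298/206) = 3 - (-140 + 2*(1/206)*298) = 3 - (-140 + 298/103) = 3 - 1*(-14122/103) = 3 + 14122/103 = 14431/103 ≈ 140.11)
j + Q = 6 + 14431/103 = 15049/103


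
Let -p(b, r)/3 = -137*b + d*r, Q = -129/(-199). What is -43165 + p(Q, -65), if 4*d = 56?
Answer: -7993546/199 ≈ -40169.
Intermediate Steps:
Q = 129/199 (Q = -129*(-1/199) = 129/199 ≈ 0.64824)
d = 14 (d = (¼)*56 = 14)
p(b, r) = -42*r + 411*b (p(b, r) = -3*(-137*b + 14*r) = -42*r + 411*b)
-43165 + p(Q, -65) = -43165 + (-42*(-65) + 411*(129/199)) = -43165 + (2730 + 53019/199) = -43165 + 596289/199 = -7993546/199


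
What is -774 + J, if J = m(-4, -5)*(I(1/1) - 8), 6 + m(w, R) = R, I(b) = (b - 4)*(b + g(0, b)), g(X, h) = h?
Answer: -620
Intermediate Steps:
I(b) = 2*b*(-4 + b) (I(b) = (b - 4)*(b + b) = (-4 + b)*(2*b) = 2*b*(-4 + b))
m(w, R) = -6 + R
J = 154 (J = (-6 - 5)*(2*(-4 + 1/1)/1 - 8) = -11*(2*1*(-4 + 1) - 8) = -11*(2*1*(-3) - 8) = -11*(-6 - 8) = -11*(-14) = 154)
-774 + J = -774 + 154 = -620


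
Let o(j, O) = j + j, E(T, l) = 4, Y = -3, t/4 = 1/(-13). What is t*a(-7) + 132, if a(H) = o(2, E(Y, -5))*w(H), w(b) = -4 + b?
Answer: 1892/13 ≈ 145.54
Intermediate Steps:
t = -4/13 (t = 4/(-13) = 4*(-1/13) = -4/13 ≈ -0.30769)
o(j, O) = 2*j
a(H) = -16 + 4*H (a(H) = (2*2)*(-4 + H) = 4*(-4 + H) = -16 + 4*H)
t*a(-7) + 132 = -4*(-16 + 4*(-7))/13 + 132 = -4*(-16 - 28)/13 + 132 = -4/13*(-44) + 132 = 176/13 + 132 = 1892/13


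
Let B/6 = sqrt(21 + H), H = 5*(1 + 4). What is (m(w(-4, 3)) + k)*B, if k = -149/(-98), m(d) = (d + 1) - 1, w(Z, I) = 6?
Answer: 2211*sqrt(46)/49 ≈ 306.04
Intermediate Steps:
H = 25 (H = 5*5 = 25)
m(d) = d (m(d) = (1 + d) - 1 = d)
B = 6*sqrt(46) (B = 6*sqrt(21 + 25) = 6*sqrt(46) ≈ 40.694)
k = 149/98 (k = -149*(-1/98) = 149/98 ≈ 1.5204)
(m(w(-4, 3)) + k)*B = (6 + 149/98)*(6*sqrt(46)) = 737*(6*sqrt(46))/98 = 2211*sqrt(46)/49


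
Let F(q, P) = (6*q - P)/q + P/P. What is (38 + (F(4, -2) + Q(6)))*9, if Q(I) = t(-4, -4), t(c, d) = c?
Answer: 747/2 ≈ 373.50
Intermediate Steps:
F(q, P) = 1 + (-P + 6*q)/q (F(q, P) = (-P + 6*q)/q + 1 = 1 + (-P + 6*q)/q)
Q(I) = -4
(38 + (F(4, -2) + Q(6)))*9 = (38 + ((7 - 1*(-2)/4) - 4))*9 = (38 + ((7 - 1*(-2)*¼) - 4))*9 = (38 + ((7 + ½) - 4))*9 = (38 + (15/2 - 4))*9 = (38 + 7/2)*9 = (83/2)*9 = 747/2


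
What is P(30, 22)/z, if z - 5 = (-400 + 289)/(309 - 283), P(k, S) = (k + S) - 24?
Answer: 728/19 ≈ 38.316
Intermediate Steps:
P(k, S) = -24 + S + k (P(k, S) = (S + k) - 24 = -24 + S + k)
z = 19/26 (z = 5 + (-400 + 289)/(309 - 283) = 5 - 111/26 = 19/26 ≈ 0.73077)
P(30, 22)/z = (-24 + 22 + 30)/(19/26) = 28*(26/19) = 728/19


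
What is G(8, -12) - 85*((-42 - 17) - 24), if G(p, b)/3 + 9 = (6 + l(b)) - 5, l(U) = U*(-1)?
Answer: 7067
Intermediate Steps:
l(U) = -U
G(p, b) = -24 - 3*b (G(p, b) = -27 + 3*((6 - b) - 5) = -27 + 3*(1 - b) = -27 + (3 - 3*b) = -24 - 3*b)
G(8, -12) - 85*((-42 - 17) - 24) = (-24 - 3*(-12)) - 85*((-42 - 17) - 24) = (-24 + 36) - 85*(-59 - 24) = 12 - 85*(-83) = 12 + 7055 = 7067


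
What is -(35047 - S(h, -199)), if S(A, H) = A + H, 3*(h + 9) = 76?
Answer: -105689/3 ≈ -35230.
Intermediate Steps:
h = 49/3 (h = -9 + (⅓)*76 = -9 + 76/3 = 49/3 ≈ 16.333)
-(35047 - S(h, -199)) = -(35047 - (49/3 - 199)) = -(35047 - 1*(-548/3)) = -(35047 + 548/3) = -1*105689/3 = -105689/3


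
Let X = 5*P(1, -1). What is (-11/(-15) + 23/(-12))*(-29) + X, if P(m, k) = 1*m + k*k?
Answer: 2659/60 ≈ 44.317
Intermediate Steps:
P(m, k) = m + k²
X = 10 (X = 5*(1 + (-1)²) = 5*(1 + 1) = 5*2 = 10)
(-11/(-15) + 23/(-12))*(-29) + X = (-11/(-15) + 23/(-12))*(-29) + 10 = (-11*(-1/15) + 23*(-1/12))*(-29) + 10 = (11/15 - 23/12)*(-29) + 10 = -71/60*(-29) + 10 = 2059/60 + 10 = 2659/60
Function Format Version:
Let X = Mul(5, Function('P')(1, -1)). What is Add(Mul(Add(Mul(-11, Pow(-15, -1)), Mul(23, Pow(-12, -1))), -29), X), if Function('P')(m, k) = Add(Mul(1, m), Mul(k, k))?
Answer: Rational(2659, 60) ≈ 44.317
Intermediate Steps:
Function('P')(m, k) = Add(m, Pow(k, 2))
X = 10 (X = Mul(5, Add(1, Pow(-1, 2))) = Mul(5, Add(1, 1)) = Mul(5, 2) = 10)
Add(Mul(Add(Mul(-11, Pow(-15, -1)), Mul(23, Pow(-12, -1))), -29), X) = Add(Mul(Add(Mul(-11, Pow(-15, -1)), Mul(23, Pow(-12, -1))), -29), 10) = Add(Mul(Add(Mul(-11, Rational(-1, 15)), Mul(23, Rational(-1, 12))), -29), 10) = Add(Mul(Add(Rational(11, 15), Rational(-23, 12)), -29), 10) = Add(Mul(Rational(-71, 60), -29), 10) = Add(Rational(2059, 60), 10) = Rational(2659, 60)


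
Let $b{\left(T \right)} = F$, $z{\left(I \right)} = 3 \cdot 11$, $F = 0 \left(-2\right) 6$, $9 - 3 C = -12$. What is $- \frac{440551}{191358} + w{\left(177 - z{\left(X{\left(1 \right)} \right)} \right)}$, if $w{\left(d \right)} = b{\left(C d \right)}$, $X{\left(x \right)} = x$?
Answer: $- \frac{440551}{191358} \approx -2.3022$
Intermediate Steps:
$C = 7$ ($C = 3 - -4 = 3 + 4 = 7$)
$F = 0$ ($F = 0 \cdot 6 = 0$)
$z{\left(I \right)} = 33$
$b{\left(T \right)} = 0$
$w{\left(d \right)} = 0$
$- \frac{440551}{191358} + w{\left(177 - z{\left(X{\left(1 \right)} \right)} \right)} = - \frac{440551}{191358} + 0 = - \frac{440551}{191358}$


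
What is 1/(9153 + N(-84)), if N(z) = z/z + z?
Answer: 1/9070 ≈ 0.00011025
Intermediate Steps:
N(z) = 1 + z
1/(9153 + N(-84)) = 1/(9153 + (1 - 84)) = 1/(9153 - 83) = 1/9070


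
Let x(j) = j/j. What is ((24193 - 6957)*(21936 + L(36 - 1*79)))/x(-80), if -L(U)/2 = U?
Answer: 379571192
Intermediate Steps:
L(U) = -2*U
x(j) = 1
((24193 - 6957)*(21936 + L(36 - 1*79)))/x(-80) = ((24193 - 6957)*(21936 - 2*(36 - 1*79)))/1 = (17236*(21936 - 2*(36 - 79)))*1 = (17236*(21936 - 2*(-43)))*1 = (17236*(21936 + 86))*1 = (17236*22022)*1 = 379571192*1 = 379571192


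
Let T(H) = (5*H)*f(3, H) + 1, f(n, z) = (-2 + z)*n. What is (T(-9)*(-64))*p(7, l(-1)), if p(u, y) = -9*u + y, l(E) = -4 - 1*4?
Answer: 6752384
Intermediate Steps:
l(E) = -8 (l(E) = -4 - 4 = -8)
f(n, z) = n*(-2 + z)
p(u, y) = y - 9*u
T(H) = 1 + 5*H*(-6 + 3*H) (T(H) = (5*H)*(3*(-2 + H)) + 1 = (5*H)*(-6 + 3*H) + 1 = 5*H*(-6 + 3*H) + 1 = 1 + 5*H*(-6 + 3*H))
(T(-9)*(-64))*p(7, l(-1)) = ((1 + 15*(-9)*(-2 - 9))*(-64))*(-8 - 9*7) = ((1 + 15*(-9)*(-11))*(-64))*(-8 - 63) = ((1 + 1485)*(-64))*(-71) = (1486*(-64))*(-71) = -95104*(-71) = 6752384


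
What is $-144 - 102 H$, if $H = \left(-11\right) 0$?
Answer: $-144$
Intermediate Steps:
$H = 0$
$-144 - 102 H = -144 - 0 = -144 + 0 = -144$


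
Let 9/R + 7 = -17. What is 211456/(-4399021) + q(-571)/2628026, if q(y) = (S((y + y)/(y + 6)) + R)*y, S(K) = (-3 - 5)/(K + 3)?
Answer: -12500230058558815/262382590503544016 ≈ -0.047641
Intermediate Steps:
R = -3/8 (R = 9/(-7 - 17) = 9/(-24) = 9*(-1/24) = -3/8 ≈ -0.37500)
S(K) = -8/(3 + K)
q(y) = y*(-3/8 - 8/(3 + 2*y/(6 + y))) (q(y) = (-8/(3 + (y + y)/(y + 6)) - 3/8)*y = (-8/(3 + (2*y)/(6 + y)) - 3/8)*y = (-8/(3 + 2*y/(6 + y)) - 3/8)*y = (-3/8 - 8/(3 + 2*y/(6 + y)))*y = y*(-3/8 - 8/(3 + 2*y/(6 + y))))
211456/(-4399021) + q(-571)/2628026 = 211456/(-4399021) - 1*(-571)*(438 + 79*(-571))/(144 + 40*(-571))/2628026 = 211456*(-1/4399021) - 1*(-571)*(438 - 45109)/(144 - 22840)*(1/2628026) = -211456/4399021 - 1*(-571)*(-44671)/(-22696)*(1/2628026) = -211456/4399021 - 1*(-571)*(-1/22696)*(-44671)*(1/2628026) = -211456/4399021 + (25507141/22696)*(1/2628026) = -211456/4399021 + 25507141/59645678096 = -12500230058558815/262382590503544016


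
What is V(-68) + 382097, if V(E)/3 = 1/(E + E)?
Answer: 51965189/136 ≈ 3.8210e+5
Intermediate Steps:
V(E) = 3/(2*E) (V(E) = 3/(E + E) = 3/((2*E)) = 3*(1/(2*E)) = 3/(2*E))
V(-68) + 382097 = (3/2)/(-68) + 382097 = (3/2)*(-1/68) + 382097 = -3/136 + 382097 = 51965189/136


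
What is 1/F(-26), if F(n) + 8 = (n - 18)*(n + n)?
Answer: 1/2280 ≈ 0.00043860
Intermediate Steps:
F(n) = -8 + 2*n*(-18 + n) (F(n) = -8 + (n - 18)*(n + n) = -8 + (-18 + n)*(2*n) = -8 + 2*n*(-18 + n))
1/F(-26) = 1/(-8 - 36*(-26) + 2*(-26)²) = 1/(-8 + 936 + 2*676) = 1/(-8 + 936 + 1352) = 1/2280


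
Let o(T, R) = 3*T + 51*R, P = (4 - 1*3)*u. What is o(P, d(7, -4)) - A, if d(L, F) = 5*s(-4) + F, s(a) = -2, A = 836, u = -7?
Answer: -1571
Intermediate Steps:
d(L, F) = -10 + F (d(L, F) = 5*(-2) + F = -10 + F)
P = -7 (P = (4 - 1*3)*(-7) = (4 - 3)*(-7) = 1*(-7) = -7)
o(P, d(7, -4)) - A = (3*(-7) + 51*(-10 - 4)) - 1*836 = (-21 + 51*(-14)) - 836 = (-21 - 714) - 836 = -735 - 836 = -1571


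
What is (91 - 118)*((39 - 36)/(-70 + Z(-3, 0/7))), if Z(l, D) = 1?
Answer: 27/23 ≈ 1.1739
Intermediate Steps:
(91 - 118)*((39 - 36)/(-70 + Z(-3, 0/7))) = (91 - 118)*((39 - 36)/(-70 + 1)) = -81/(-69) = -81*(-1)/69 = -27*(-1/23) = 27/23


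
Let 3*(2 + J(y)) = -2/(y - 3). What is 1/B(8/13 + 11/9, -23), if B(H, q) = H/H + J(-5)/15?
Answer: 180/157 ≈ 1.1465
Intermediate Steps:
J(y) = -2 - 2/(3*(-3 + y)) (J(y) = -2 + (-2/(y - 3))/3 = -2 + (-2/(-3 + y))/3 = -2 - 2/(3*(-3 + y)))
B(H, q) = 157/180 (B(H, q) = H/H + (2*(8 - 3*(-5))/(3*(-3 - 5)))/15 = 1 + ((⅔)*(8 + 15)/(-8))*(1/15) = 1 + ((⅔)*(-⅛)*23)*(1/15) = 1 - 23/12*1/15 = 1 - 23/180 = 157/180)
1/B(8/13 + 11/9, -23) = 1/(157/180) = 180/157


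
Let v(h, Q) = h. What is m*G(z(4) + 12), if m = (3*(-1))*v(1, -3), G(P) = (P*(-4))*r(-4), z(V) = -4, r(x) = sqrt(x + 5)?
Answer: 96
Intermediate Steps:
r(x) = sqrt(5 + x)
G(P) = -4*P (G(P) = (P*(-4))*sqrt(5 - 4) = (-4*P)*sqrt(1) = -4*P*1 = -4*P)
m = -3 (m = (3*(-1))*1 = -3*1 = -3)
m*G(z(4) + 12) = -(-12)*(-4 + 12) = -(-12)*8 = -3*(-32) = 96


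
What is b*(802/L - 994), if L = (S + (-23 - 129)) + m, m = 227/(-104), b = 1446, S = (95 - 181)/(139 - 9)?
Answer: -116334930996/80519 ≈ -1.4448e+6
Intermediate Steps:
S = -43/65 (S = -86/130 = -86*1/130 = -43/65 ≈ -0.66154)
m = -227/104 (m = 227*(-1/104) = -227/104 ≈ -2.1827)
L = -80519/520 (L = (-43/65 + (-23 - 129)) - 227/104 = (-43/65 - 152) - 227/104 = -9923/65 - 227/104 = -80519/520 ≈ -154.84)
b*(802/L - 994) = 1446*(802/(-80519/520) - 994) = 1446*(802*(-520/80519) - 994) = 1446*(-417040/80519 - 994) = 1446*(-80452926/80519) = -116334930996/80519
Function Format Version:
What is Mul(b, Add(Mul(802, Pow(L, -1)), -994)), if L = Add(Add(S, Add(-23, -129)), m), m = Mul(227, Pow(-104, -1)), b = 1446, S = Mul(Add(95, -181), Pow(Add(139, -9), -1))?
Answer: Rational(-116334930996, 80519) ≈ -1.4448e+6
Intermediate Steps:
S = Rational(-43, 65) (S = Mul(-86, Pow(130, -1)) = Mul(-86, Rational(1, 130)) = Rational(-43, 65) ≈ -0.66154)
m = Rational(-227, 104) (m = Mul(227, Rational(-1, 104)) = Rational(-227, 104) ≈ -2.1827)
L = Rational(-80519, 520) (L = Add(Add(Rational(-43, 65), Add(-23, -129)), Rational(-227, 104)) = Add(Add(Rational(-43, 65), -152), Rational(-227, 104)) = Add(Rational(-9923, 65), Rational(-227, 104)) = Rational(-80519, 520) ≈ -154.84)
Mul(b, Add(Mul(802, Pow(L, -1)), -994)) = Mul(1446, Add(Mul(802, Pow(Rational(-80519, 520), -1)), -994)) = Mul(1446, Add(Mul(802, Rational(-520, 80519)), -994)) = Mul(1446, Add(Rational(-417040, 80519), -994)) = Mul(1446, Rational(-80452926, 80519)) = Rational(-116334930996, 80519)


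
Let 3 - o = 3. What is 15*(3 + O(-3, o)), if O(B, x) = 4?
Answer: 105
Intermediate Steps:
o = 0 (o = 3 - 1*3 = 3 - 3 = 0)
15*(3 + O(-3, o)) = 15*(3 + 4) = 15*7 = 105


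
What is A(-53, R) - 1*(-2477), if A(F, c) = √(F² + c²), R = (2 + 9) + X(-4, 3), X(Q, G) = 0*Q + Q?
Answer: 2477 + √2858 ≈ 2530.5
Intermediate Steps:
X(Q, G) = Q (X(Q, G) = 0 + Q = Q)
R = 7 (R = (2 + 9) - 4 = 11 - 4 = 7)
A(-53, R) - 1*(-2477) = √((-53)² + 7²) - 1*(-2477) = √(2809 + 49) + 2477 = √2858 + 2477 = 2477 + √2858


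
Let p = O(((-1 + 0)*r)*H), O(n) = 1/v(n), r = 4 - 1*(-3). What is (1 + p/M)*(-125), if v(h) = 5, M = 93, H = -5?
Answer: -11650/93 ≈ -125.27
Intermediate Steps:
r = 7 (r = 4 + 3 = 7)
O(n) = 1/5
p = 1/5 ≈ 0.20000
(1 + p/M)*(-125) = (1 + (1/5)/93)*(-125) = (1 + (1/5)*(1/93))*(-125) = (1 + 1/465)*(-125) = (466/465)*(-125) = -11650/93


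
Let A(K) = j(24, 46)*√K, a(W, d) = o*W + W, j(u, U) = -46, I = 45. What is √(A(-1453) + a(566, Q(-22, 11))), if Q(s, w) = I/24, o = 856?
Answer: √(485062 - 46*I*√1453) ≈ 696.46 - 1.259*I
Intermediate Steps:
Q(s, w) = 15/8 (Q(s, w) = 45/24 = 45*(1/24) = 15/8)
a(W, d) = 857*W (a(W, d) = 856*W + W = 857*W)
A(K) = -46*√K
√(A(-1453) + a(566, Q(-22, 11))) = √(-46*I*√1453 + 857*566) = √(-46*I*√1453 + 485062) = √(485062 - 46*I*√1453)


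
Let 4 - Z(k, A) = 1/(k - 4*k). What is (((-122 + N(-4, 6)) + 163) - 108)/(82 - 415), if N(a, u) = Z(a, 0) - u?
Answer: 829/3996 ≈ 0.20746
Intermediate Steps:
Z(k, A) = 4 + 1/(3*k) (Z(k, A) = 4 - 1/(k - 4*k) = 4 - 1/((-3*k)) = 4 - (-1)/(3*k) = 4 + 1/(3*k))
N(a, u) = 4 - u + 1/(3*a) (N(a, u) = (4 + 1/(3*a)) - u = 4 - u + 1/(3*a))
(((-122 + N(-4, 6)) + 163) - 108)/(82 - 415) = (((-122 + (4 - 1*6 + (1/3)/(-4))) + 163) - 108)/(82 - 415) = (((-122 + (4 - 6 + (1/3)*(-1/4))) + 163) - 108)/(-333) = (((-122 + (4 - 6 - 1/12)) + 163) - 108)*(-1/333) = (((-122 - 25/12) + 163) - 108)*(-1/333) = ((-1489/12 + 163) - 108)*(-1/333) = (467/12 - 108)*(-1/333) = -829/12*(-1/333) = 829/3996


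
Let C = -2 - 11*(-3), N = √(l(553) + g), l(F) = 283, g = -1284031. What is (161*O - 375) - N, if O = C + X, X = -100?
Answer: -11484 - 2*I*√320937 ≈ -11484.0 - 1133.0*I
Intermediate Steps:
N = 2*I*√320937 (N = √(283 - 1284031) = √(-1283748) = 2*I*√320937 ≈ 1133.0*I)
C = 31 (C = -2 + 33 = 31)
O = -69 (O = 31 - 100 = -69)
(161*O - 375) - N = (161*(-69) - 375) - 2*I*√320937 = (-11109 - 375) - 2*I*√320937 = -11484 - 2*I*√320937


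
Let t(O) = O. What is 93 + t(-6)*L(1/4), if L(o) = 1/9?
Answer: 277/3 ≈ 92.333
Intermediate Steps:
L(o) = ⅑
93 + t(-6)*L(1/4) = 93 - 6*⅑ = 93 - ⅔ = 277/3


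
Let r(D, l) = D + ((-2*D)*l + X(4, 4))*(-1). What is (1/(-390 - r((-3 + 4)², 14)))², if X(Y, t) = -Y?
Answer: 1/178929 ≈ 5.5888e-6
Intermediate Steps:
r(D, l) = 4 + D + 2*D*l (r(D, l) = D + ((-2*D)*l - 1*4)*(-1) = D + (-2*D*l - 4)*(-1) = D + (-4 - 2*D*l)*(-1) = D + (4 + 2*D*l) = 4 + D + 2*D*l)
(1/(-390 - r((-3 + 4)², 14)))² = (1/(-390 - (4 + (-3 + 4)² + 2*(-3 + 4)²*14)))² = (1/(-390 - (4 + 1² + 2*1²*14)))² = (1/(-390 - (4 + 1 + 2*1*14)))² = (1/(-390 - (4 + 1 + 28)))² = (1/(-390 - 1*33))² = (1/(-390 - 33))² = (1/(-423))² = (-1/423)² = 1/178929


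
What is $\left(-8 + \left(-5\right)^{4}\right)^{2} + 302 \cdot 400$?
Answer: $501489$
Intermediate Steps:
$\left(-8 + \left(-5\right)^{4}\right)^{2} + 302 \cdot 400 = \left(-8 + 625\right)^{2} + 120800 = 617^{2} + 120800 = 380689 + 120800 = 501489$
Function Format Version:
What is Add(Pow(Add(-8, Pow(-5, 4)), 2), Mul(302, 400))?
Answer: 501489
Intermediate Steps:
Add(Pow(Add(-8, Pow(-5, 4)), 2), Mul(302, 400)) = Add(Pow(Add(-8, 625), 2), 120800) = Add(Pow(617, 2), 120800) = Add(380689, 120800) = 501489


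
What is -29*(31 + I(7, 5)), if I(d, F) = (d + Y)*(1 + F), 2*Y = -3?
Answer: -1856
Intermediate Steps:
Y = -3/2 (Y = (½)*(-3) = -3/2 ≈ -1.5000)
I(d, F) = (1 + F)*(-3/2 + d) (I(d, F) = (d - 3/2)*(1 + F) = (-3/2 + d)*(1 + F) = (1 + F)*(-3/2 + d))
-29*(31 + I(7, 5)) = -29*(31 + (-3/2 + 7 - 3/2*5 + 5*7)) = -29*(31 + (-3/2 + 7 - 15/2 + 35)) = -29*(31 + 33) = -29*64 = -1856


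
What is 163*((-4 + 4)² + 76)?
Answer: 12388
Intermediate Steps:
163*((-4 + 4)² + 76) = 163*(0² + 76) = 163*(0 + 76) = 163*76 = 12388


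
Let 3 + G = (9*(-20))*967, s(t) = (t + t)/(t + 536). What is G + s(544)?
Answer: -23498369/135 ≈ -1.7406e+5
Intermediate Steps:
s(t) = 2*t/(536 + t) (s(t) = (2*t)/(536 + t) = 2*t/(536 + t))
G = -174063 (G = -3 + (9*(-20))*967 = -3 - 180*967 = -3 - 174060 = -174063)
G + s(544) = -174063 + 2*544/(536 + 544) = -174063 + 2*544/1080 = -174063 + 2*544*(1/1080) = -174063 + 136/135 = -23498369/135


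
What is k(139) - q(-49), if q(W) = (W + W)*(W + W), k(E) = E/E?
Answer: -9603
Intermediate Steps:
k(E) = 1
q(W) = 4*W² (q(W) = (2*W)*(2*W) = 4*W²)
k(139) - q(-49) = 1 - 4*(-49)² = 1 - 4*2401 = 1 - 1*9604 = 1 - 9604 = -9603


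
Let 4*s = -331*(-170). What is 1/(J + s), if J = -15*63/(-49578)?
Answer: 8263/116239910 ≈ 7.1086e-5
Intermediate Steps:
J = 315/16526 (J = -945*(-1/49578) = 315/16526 ≈ 0.019061)
s = 28135/2 (s = (-331*(-170))/4 = (¼)*56270 = 28135/2 ≈ 14068.)
1/(J + s) = 1/(315/16526 + 28135/2) = 1/(116239910/8263) = 8263/116239910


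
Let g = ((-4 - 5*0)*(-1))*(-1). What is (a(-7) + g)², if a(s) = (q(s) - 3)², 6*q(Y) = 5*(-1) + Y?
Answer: 441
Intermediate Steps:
q(Y) = -⅚ + Y/6 (q(Y) = (5*(-1) + Y)/6 = (-5 + Y)/6 = -⅚ + Y/6)
g = -4 (g = ((-4 + 0)*(-1))*(-1) = -4*(-1)*(-1) = 4*(-1) = -4)
a(s) = (-23/6 + s/6)² (a(s) = ((-⅚ + s/6) - 3)² = (-23/6 + s/6)²)
(a(-7) + g)² = ((-23 - 7)²/36 - 4)² = ((1/36)*(-30)² - 4)² = ((1/36)*900 - 4)² = (25 - 4)² = 21² = 441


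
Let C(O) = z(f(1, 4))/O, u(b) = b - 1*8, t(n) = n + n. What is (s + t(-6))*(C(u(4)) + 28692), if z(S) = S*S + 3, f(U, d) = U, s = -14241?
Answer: -408932823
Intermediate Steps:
t(n) = 2*n
z(S) = 3 + S**2 (z(S) = S**2 + 3 = 3 + S**2)
u(b) = -8 + b (u(b) = b - 8 = -8 + b)
C(O) = 4/O (C(O) = (3 + 1**2)/O = (3 + 1)/O = 4/O)
(s + t(-6))*(C(u(4)) + 28692) = (-14241 + 2*(-6))*(4/(-8 + 4) + 28692) = (-14241 - 12)*(4/(-4) + 28692) = -14253*(4*(-1/4) + 28692) = -14253*(-1 + 28692) = -14253*28691 = -408932823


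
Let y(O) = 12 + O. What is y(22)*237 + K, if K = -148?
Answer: 7910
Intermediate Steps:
y(22)*237 + K = (12 + 22)*237 - 148 = 34*237 - 148 = 8058 - 148 = 7910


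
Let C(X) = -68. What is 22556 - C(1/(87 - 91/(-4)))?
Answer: 22624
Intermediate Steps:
22556 - C(1/(87 - 91/(-4))) = 22556 - 1*(-68) = 22556 + 68 = 22624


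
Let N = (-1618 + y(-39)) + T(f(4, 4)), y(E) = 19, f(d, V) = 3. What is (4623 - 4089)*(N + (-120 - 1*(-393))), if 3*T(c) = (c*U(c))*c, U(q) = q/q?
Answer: -706482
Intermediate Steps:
U(q) = 1
T(c) = c**2/3 (T(c) = ((c*1)*c)/3 = (c*c)/3 = c**2/3)
N = -1596 (N = (-1618 + 19) + (1/3)*3**2 = -1599 + (1/3)*9 = -1599 + 3 = -1596)
(4623 - 4089)*(N + (-120 - 1*(-393))) = (4623 - 4089)*(-1596 + (-120 - 1*(-393))) = 534*(-1596 + (-120 + 393)) = 534*(-1596 + 273) = 534*(-1323) = -706482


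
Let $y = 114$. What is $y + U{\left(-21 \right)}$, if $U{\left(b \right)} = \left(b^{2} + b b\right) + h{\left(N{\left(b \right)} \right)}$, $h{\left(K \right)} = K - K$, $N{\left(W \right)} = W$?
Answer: $996$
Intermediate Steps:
$h{\left(K \right)} = 0$
$U{\left(b \right)} = 2 b^{2}$ ($U{\left(b \right)} = \left(b^{2} + b b\right) + 0 = \left(b^{2} + b^{2}\right) + 0 = 2 b^{2} + 0 = 2 b^{2}$)
$y + U{\left(-21 \right)} = 114 + 2 \left(-21\right)^{2} = 114 + 2 \cdot 441 = 114 + 882 = 996$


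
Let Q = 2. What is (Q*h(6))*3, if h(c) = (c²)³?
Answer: 279936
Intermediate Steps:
h(c) = c⁶
(Q*h(6))*3 = (2*6⁶)*3 = (2*46656)*3 = 93312*3 = 279936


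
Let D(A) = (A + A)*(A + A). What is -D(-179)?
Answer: -128164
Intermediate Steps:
D(A) = 4*A**2 (D(A) = (2*A)*(2*A) = 4*A**2)
-D(-179) = -4*(-179)**2 = -4*32041 = -1*128164 = -128164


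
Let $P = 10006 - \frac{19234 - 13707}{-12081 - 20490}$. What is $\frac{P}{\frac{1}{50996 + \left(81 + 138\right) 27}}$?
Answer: $\frac{18547266424277}{32571} \approx 5.6944 \cdot 10^{8}$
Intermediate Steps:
$P = \frac{325910953}{32571}$ ($P = 10006 - \frac{5527}{-32571} = 10006 - 5527 \left(- \frac{1}{32571}\right) = 10006 - - \frac{5527}{32571} = 10006 + \frac{5527}{32571} = \frac{325910953}{32571} \approx 10006.0$)
$\frac{P}{\frac{1}{50996 + \left(81 + 138\right) 27}} = \frac{325910953}{32571 \frac{1}{50996 + \left(81 + 138\right) 27}} = \frac{325910953}{32571 \frac{1}{50996 + 219 \cdot 27}} = \frac{325910953}{32571 \frac{1}{50996 + 5913}} = \frac{325910953}{32571 \cdot \frac{1}{56909}} = \frac{325910953 \frac{1}{\frac{1}{56909}}}{32571} = \frac{325910953}{32571} \cdot 56909 = \frac{18547266424277}{32571}$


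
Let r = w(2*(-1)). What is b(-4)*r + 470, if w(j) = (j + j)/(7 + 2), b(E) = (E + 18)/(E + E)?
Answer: 4237/9 ≈ 470.78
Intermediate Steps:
b(E) = (18 + E)/(2*E) (b(E) = (18 + E)/((2*E)) = (18 + E)*(1/(2*E)) = (18 + E)/(2*E))
w(j) = 2*j/9 (w(j) = (2*j)/9 = (2*j)*(⅑) = 2*j/9)
r = -4/9 (r = 2*(2*(-1))/9 = (2/9)*(-2) = -4/9 ≈ -0.44444)
b(-4)*r + 470 = ((½)*(18 - 4)/(-4))*(-4/9) + 470 = ((½)*(-¼)*14)*(-4/9) + 470 = -7/4*(-4/9) + 470 = 7/9 + 470 = 4237/9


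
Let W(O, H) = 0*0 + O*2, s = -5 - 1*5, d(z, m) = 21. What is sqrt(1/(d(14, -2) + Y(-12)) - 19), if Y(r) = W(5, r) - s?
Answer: I*sqrt(31898)/41 ≈ 4.3561*I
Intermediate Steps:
s = -10 (s = -5 - 5 = -10)
W(O, H) = 2*O (W(O, H) = 0 + 2*O = 2*O)
Y(r) = 20 (Y(r) = 2*5 - 1*(-10) = 10 + 10 = 20)
sqrt(1/(d(14, -2) + Y(-12)) - 19) = sqrt(1/(21 + 20) - 19) = sqrt(1/41 - 19) = sqrt(-778/41) = I*sqrt(31898)/41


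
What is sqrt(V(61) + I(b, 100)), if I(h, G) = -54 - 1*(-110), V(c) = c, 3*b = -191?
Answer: 3*sqrt(13) ≈ 10.817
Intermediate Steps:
b = -191/3 (b = (1/3)*(-191) = -191/3 ≈ -63.667)
I(h, G) = 56 (I(h, G) = -54 + 110 = 56)
sqrt(V(61) + I(b, 100)) = sqrt(61 + 56) = sqrt(117) = 3*sqrt(13)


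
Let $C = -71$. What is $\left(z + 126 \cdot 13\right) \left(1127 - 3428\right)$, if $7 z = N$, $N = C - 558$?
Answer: $- \frac{24935937}{7} \approx -3.5623 \cdot 10^{6}$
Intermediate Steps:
$N = -629$ ($N = -71 - 558 = -629$)
$z = - \frac{629}{7}$ ($z = \frac{1}{7} \left(-629\right) = - \frac{629}{7} \approx -89.857$)
$\left(z + 126 \cdot 13\right) \left(1127 - 3428\right) = \left(- \frac{629}{7} + 126 \cdot 13\right) \left(1127 - 3428\right) = \left(- \frac{629}{7} + 1638\right) \left(-2301\right) = \frac{10837}{7} \left(-2301\right) = - \frac{24935937}{7}$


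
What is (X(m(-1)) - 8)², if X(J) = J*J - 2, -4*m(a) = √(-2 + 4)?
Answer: 6241/64 ≈ 97.516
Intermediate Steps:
m(a) = -√2/4 (m(a) = -√(-2 + 4)/4 = -√2/4)
X(J) = -2 + J² (X(J) = J² - 2 = -2 + J²)
(X(m(-1)) - 8)² = ((-2 + (-√2/4)²) - 8)² = ((-2 + ⅛) - 8)² = (-15/8 - 8)² = (-79/8)² = 6241/64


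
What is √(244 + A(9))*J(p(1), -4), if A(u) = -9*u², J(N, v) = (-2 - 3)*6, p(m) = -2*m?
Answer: -30*I*√485 ≈ -660.68*I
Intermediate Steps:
J(N, v) = -30 (J(N, v) = -5*6 = -30)
√(244 + A(9))*J(p(1), -4) = √(244 - 9*9²)*(-30) = √(244 - 9*81)*(-30) = √(244 - 729)*(-30) = √(-485)*(-30) = (I*√485)*(-30) = -30*I*√485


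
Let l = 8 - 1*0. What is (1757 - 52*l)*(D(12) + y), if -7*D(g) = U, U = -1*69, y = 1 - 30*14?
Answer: -3840624/7 ≈ -5.4866e+5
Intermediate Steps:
y = -419 (y = 1 - 420 = -419)
U = -69
l = 8 (l = 8 + 0 = 8)
D(g) = 69/7 (D(g) = -⅐*(-69) = 69/7)
(1757 - 52*l)*(D(12) + y) = (1757 - 52*8)*(69/7 - 419) = (1757 - 416)*(-2864/7) = 1341*(-2864/7) = -3840624/7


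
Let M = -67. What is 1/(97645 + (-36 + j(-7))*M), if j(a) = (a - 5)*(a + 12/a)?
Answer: 7/651355 ≈ 1.0747e-5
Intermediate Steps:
j(a) = (-5 + a)*(a + 12/a)
1/(97645 + (-36 + j(-7))*M) = 1/(97645 + (-36 + (12 + (-7)**2 - 60/(-7) - 5*(-7)))*(-67)) = 1/(97645 + (-36 + (12 + 49 - 60*(-1/7) + 35))*(-67)) = 1/(97645 + (-36 + (12 + 49 + 60/7 + 35))*(-67)) = 1/(97645 + (-36 + 732/7)*(-67)) = 1/(97645 + (480/7)*(-67)) = 1/(97645 - 32160/7) = 1/(651355/7) = 7/651355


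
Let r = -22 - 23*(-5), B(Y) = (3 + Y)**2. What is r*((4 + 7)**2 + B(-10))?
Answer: 15810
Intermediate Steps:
r = 93 (r = -22 - 1*(-115) = -22 + 115 = 93)
r*((4 + 7)**2 + B(-10)) = 93*((4 + 7)**2 + (3 - 10)**2) = 93*(11**2 + (-7)**2) = 93*(121 + 49) = 93*170 = 15810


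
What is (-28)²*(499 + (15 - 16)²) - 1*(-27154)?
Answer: 419154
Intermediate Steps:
(-28)²*(499 + (15 - 16)²) - 1*(-27154) = 784*(499 + (-1)²) + 27154 = 784*(499 + 1) + 27154 = 784*500 + 27154 = 392000 + 27154 = 419154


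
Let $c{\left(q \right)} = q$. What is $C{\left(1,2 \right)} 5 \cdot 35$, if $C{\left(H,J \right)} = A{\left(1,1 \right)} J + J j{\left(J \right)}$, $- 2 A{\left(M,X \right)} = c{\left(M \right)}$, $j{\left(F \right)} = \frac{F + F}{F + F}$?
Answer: $175$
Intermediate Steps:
$j{\left(F \right)} = 1$ ($j{\left(F \right)} = \frac{2 F}{2 F} = 2 F \frac{1}{2 F} = 1$)
$A{\left(M,X \right)} = - \frac{M}{2}$
$C{\left(H,J \right)} = \frac{J}{2}$ ($C{\left(H,J \right)} = \left(- \frac{1}{2}\right) 1 J + J 1 = - \frac{J}{2} + J = \frac{J}{2}$)
$C{\left(1,2 \right)} 5 \cdot 35 = \frac{1}{2} \cdot 2 \cdot 5 \cdot 35 = 1 \cdot 5 \cdot 35 = 5 \cdot 35 = 175$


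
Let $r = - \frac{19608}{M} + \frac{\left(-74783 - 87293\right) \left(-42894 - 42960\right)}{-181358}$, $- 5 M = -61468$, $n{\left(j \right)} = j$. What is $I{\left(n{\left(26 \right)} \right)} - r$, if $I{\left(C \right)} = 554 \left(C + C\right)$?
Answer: $\frac{147060064972118}{1393464193} \approx 1.0554 \cdot 10^{5}$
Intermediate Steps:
$M = \frac{61468}{5}$ ($M = \left(- \frac{1}{5}\right) \left(-61468\right) = \frac{61468}{5} \approx 12294.0$)
$r = - \frac{106917148500174}{1393464193}$ ($r = - \frac{19608}{\frac{61468}{5}} + \frac{\left(-74783 - 87293\right) \left(-42894 - 42960\right)}{-181358} = \left(-19608\right) \frac{5}{61468} + \left(-162076\right) \left(-85854\right) \left(- \frac{1}{181358}\right) = - \frac{24510}{15367} + 13914872904 \left(- \frac{1}{181358}\right) = - \frac{24510}{15367} - \frac{6957436452}{90679} = - \frac{106917148500174}{1393464193} \approx -76728.0$)
$I{\left(C \right)} = 1108 C$ ($I{\left(C \right)} = 554 \cdot 2 C = 1108 C$)
$I{\left(n{\left(26 \right)} \right)} - r = 1108 \cdot 26 - - \frac{106917148500174}{1393464193} = 28808 + \frac{106917148500174}{1393464193} = \frac{147060064972118}{1393464193}$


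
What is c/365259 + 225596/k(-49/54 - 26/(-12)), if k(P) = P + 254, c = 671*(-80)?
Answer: 556114052567/629341257 ≈ 883.64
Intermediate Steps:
c = -53680
k(P) = 254 + P
c/365259 + 225596/k(-49/54 - 26/(-12)) = -53680/365259 + 225596/(254 + (-49/54 - 26/(-12))) = -53680*1/365259 + 225596/(254 + (-49*1/54 - 26*(-1/12))) = -53680/365259 + 225596/(254 + (-49/54 + 13/6)) = -53680/365259 + 225596/(254 + 34/27) = -53680/365259 + 225596/(6892/27) = -53680/365259 + 225596*(27/6892) = -53680/365259 + 1522773/1723 = 556114052567/629341257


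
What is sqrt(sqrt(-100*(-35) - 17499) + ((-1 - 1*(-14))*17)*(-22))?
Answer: sqrt(-4862 + I*sqrt(13999)) ≈ 0.8484 + 69.733*I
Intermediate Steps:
sqrt(sqrt(-100*(-35) - 17499) + ((-1 - 1*(-14))*17)*(-22)) = sqrt(sqrt(3500 - 17499) + ((-1 + 14)*17)*(-22)) = sqrt(sqrt(-13999) + (13*17)*(-22)) = sqrt(I*sqrt(13999) + 221*(-22)) = sqrt(I*sqrt(13999) - 4862) = sqrt(-4862 + I*sqrt(13999))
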